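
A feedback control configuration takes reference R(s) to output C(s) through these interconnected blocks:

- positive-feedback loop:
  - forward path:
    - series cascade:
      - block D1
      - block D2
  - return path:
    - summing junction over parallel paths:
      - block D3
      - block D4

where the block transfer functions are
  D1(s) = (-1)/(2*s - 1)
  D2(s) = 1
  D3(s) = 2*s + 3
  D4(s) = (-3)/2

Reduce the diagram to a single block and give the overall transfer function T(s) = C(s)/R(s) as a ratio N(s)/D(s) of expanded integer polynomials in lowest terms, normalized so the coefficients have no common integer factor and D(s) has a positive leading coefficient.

Answer: (-2)/(8*s + 1)

Working:
Step 1. reduce the series chain D1, D2; result (-1)/(2*s - 1)
Step 2. sum the parallel branches D3, D4; result 2*s + 3/2
Step 3. feedback reduction of (D1*D2), (D3+D4): this yields T(s), and no further normalization is needed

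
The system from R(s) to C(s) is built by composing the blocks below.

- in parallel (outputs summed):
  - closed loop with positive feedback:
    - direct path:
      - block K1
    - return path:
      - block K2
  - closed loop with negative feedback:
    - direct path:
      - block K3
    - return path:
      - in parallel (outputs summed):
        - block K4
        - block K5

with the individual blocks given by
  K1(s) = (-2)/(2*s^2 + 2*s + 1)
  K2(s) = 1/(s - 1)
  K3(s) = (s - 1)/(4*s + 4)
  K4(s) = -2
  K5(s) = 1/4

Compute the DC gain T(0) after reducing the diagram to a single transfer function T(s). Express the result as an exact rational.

Reducing step by step:

Step 1: reduce the feedback loop with forward K1 and return K2 = (2 - 2*s)/(2*s^3 - s + 1)
Step 2: reduce the parallel group K4, K5 = (-7)/4
Step 3: close the feedback loop around K3, (K4+K5) = (4*s - 4)/(9*s + 23)
Step 4: sum the parallel branches [K1/(1-K1*K2)], [K3/(1+K3*(K4+K5))] = (8*s^4 - 8*s^3 - 22*s^2 - 20*s + 42)/(18*s^4 + 46*s^3 - 9*s^2 - 14*s + 23)
The step-4 result is T(s). Setting s = 0: T(0) = 42/23.

Answer: 42/23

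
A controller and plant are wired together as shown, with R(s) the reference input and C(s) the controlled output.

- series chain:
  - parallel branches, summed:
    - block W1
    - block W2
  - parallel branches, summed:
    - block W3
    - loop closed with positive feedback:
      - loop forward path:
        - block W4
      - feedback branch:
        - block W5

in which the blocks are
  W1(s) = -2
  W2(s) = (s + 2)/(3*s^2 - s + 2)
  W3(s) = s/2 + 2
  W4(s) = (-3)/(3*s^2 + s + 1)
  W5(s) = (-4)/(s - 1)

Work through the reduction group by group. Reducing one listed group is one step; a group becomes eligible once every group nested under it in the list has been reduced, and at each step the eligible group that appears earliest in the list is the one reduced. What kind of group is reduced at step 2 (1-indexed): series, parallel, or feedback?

Reducing step by step:

(1) combine W1, W2 in parallel
(2) feedback reduction of W4, W5
(3) combine W3, [W4/(1-W4*W5)] in parallel
(4) reduce the series chain (W1+W2), (W3+[W4/(1-W4*W5)])
Step 2 collapses a feedback group.

Answer: feedback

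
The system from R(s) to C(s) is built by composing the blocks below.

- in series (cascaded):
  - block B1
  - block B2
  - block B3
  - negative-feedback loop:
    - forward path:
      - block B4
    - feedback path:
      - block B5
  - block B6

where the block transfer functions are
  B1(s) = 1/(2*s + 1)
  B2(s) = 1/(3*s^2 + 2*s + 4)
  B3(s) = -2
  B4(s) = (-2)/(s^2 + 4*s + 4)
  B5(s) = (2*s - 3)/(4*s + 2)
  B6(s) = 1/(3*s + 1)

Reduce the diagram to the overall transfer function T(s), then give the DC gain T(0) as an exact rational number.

The answer is 1/7.

Reasoning:
[1] apply the feedback formula to B4, B5 -> (-4*s - 2)/(2*s^3 + 9*s^2 + 10*s + 7)
[2] series reduction of B1, B2, B3, [B4/(1+B4*B5)], B6 -> 4/(18*s^6 + 99*s^5 + 199*s^4 + 287*s^3 + 239*s^2 + 138*s + 28)
Evaluating the step-2 result (the overall T(s)) at s = 0 gives T(0) = 4/28 = 1/7.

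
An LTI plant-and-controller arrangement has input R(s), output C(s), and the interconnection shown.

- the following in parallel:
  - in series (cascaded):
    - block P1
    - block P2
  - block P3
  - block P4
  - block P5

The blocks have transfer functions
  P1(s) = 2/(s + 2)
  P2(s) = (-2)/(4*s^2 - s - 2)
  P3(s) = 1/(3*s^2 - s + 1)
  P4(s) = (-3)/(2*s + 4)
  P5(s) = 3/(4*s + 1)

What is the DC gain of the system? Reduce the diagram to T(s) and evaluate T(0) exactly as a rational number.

Step 1: cascade P1, P2 -> (-4)/(4*s^3 + 7*s^2 - 4*s - 4)
Step 2: sum the parallel branches (P1*P2), P3, P4, P5 -> (-72*s^5 + 182*s^4 - 89*s^3 - 25*s^2 - 43*s - 34)/(96*s^6 + 160*s^5 - 86*s^4 - 38*s^3 - 2*s^2 - 32*s - 8)
DC gain: substitute s = 0 into T(s) from step 2: T(0) = -34/(-8) = 17/4.

Hence the answer: 17/4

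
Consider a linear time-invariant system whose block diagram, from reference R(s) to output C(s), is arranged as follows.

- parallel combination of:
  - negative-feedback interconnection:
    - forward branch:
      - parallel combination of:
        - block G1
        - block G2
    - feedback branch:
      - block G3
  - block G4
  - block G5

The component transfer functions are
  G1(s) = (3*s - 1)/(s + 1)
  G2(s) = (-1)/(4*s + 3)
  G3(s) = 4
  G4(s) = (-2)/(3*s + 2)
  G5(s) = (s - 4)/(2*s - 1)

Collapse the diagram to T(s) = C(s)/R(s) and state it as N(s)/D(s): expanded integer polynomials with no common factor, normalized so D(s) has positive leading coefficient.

[1] combine G1, G2 in parallel; result (12*s^2 + 4*s - 4)/(4*s^2 + 7*s + 3)
[2] close the feedback loop around (G1+G2), G3; result (12*s^2 + 4*s - 4)/(52*s^2 + 23*s - 13)
[3] add [(G1+G2)/(1+(G1+G2)*G3)], G4, G5 (parallel), which is the overall transfer function T(s) = C(s)/R(s) in lowest terms

Answer: (228*s^4 - 623*s^3 - 717*s^2 + 32*s + 86)/(312*s^4 + 190*s^3 - 159*s^2 - 59*s + 26)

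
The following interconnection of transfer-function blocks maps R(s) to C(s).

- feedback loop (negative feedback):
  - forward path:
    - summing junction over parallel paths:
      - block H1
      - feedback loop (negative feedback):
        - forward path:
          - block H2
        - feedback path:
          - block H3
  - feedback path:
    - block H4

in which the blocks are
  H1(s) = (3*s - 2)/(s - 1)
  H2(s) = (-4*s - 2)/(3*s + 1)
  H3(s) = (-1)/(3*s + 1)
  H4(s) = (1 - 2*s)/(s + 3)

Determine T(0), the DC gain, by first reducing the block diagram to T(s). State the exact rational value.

Step 1 - close the feedback loop around H2, H3: (-12*s^2 - 10*s - 2)/(9*s^2 + 10*s + 3)
Step 2 - parallel reduction of H1, [H2/(1+H2*H3)]: (15*s^3 + 14*s^2 - 3*s - 4)/(9*s^3 + s^2 - 7*s - 3)
Step 3 - reduce the feedback loop with forward (H1+[H2/(1+H2*H3)]) and return H4: (-15*s^4 - 59*s^3 - 39*s^2 + 13*s + 12)/(21*s^4 - 15*s^3 - 16*s^2 + 19*s + 13)
DC gain: substitute s = 0 into T(s) from step 3: T(0) = 12/13.

Therefore the answer is 12/13.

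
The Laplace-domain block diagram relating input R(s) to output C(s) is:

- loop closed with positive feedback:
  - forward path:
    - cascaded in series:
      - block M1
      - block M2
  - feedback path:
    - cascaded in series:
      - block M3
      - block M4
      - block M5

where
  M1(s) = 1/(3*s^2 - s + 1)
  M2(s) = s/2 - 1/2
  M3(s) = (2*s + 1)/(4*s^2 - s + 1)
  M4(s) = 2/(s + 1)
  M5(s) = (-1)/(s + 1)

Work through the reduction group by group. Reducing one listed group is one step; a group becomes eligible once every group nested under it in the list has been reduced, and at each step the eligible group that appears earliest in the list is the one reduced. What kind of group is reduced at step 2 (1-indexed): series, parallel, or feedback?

The answer is series.

Reasoning:
[1] series reduction of M1, M2
[2] series reduction of M3, M4, M5
[3] feedback reduction of (M1*M2), (M3*M4*M5)
The group at step 2 is a series group.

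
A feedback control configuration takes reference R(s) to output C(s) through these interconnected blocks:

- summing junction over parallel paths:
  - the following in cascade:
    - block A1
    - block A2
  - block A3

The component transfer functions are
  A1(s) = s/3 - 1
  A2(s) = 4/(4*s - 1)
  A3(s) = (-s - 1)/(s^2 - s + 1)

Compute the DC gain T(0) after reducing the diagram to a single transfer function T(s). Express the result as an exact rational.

1. multiply A1, A2 (series) = (4*s - 12)/(12*s - 3)
2. sum the parallel branches (A1*A2), A3 = (4*s^3 - 28*s^2 + 7*s - 9)/(12*s^3 - 15*s^2 + 15*s - 3)
DC gain: substitute s = 0 into T(s) from step 2: T(0) = -9/(-3) = 3.

Hence the answer: 3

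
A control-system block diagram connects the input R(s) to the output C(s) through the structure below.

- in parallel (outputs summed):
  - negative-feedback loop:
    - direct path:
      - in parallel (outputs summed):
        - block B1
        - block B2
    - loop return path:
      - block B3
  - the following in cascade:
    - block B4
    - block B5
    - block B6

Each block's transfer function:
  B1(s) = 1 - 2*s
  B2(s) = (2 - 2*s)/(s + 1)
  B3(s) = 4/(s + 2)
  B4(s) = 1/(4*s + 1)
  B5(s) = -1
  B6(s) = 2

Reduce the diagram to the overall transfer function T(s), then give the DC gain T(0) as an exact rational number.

Step 1. parallel reduction of B1, B2 = (-2*s^2 - 3*s + 3)/(s + 1)
Step 2. collapse the loop ((B1+B2) forward, B3 return) = (2*s^3 + 7*s^2 + 3*s - 6)/(7*s^2 + 9*s - 14)
Step 3. cascade B4, B5, B6 = (-2)/(4*s + 1)
Step 4. combine [(B1+B2)/(1+(B1+B2)*B3)], (B4*B5*B6) in parallel = (8*s^4 + 30*s^3 + 5*s^2 - 39*s + 22)/(28*s^3 + 43*s^2 - 47*s - 14)
Step 4 gives the overall T(s). Then T(0) = 22/(-14) = -11/7.

Answer: -11/7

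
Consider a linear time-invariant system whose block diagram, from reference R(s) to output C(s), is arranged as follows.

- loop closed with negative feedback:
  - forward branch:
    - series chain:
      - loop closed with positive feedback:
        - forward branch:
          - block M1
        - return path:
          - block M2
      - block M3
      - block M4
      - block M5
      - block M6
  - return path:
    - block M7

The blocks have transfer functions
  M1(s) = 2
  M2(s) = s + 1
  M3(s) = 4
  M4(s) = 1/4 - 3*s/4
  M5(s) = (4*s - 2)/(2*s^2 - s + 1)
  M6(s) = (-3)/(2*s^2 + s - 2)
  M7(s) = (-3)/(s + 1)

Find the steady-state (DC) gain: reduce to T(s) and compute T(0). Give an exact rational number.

1. close the feedback loop around M1, M2 -> (-2)/(2*s + 1)
2. combine [M1/(1-M1*M2)], M3, M4, M5, M6 in series -> (-72*s^2 + 60*s - 12)/(8*s^5 + 4*s^4 - 6*s^3 + 3*s^2 - s - 2)
3. apply the feedback formula to ([M1/(1-M1*M2)]*M3*M4*M5*M6), M7 -> (-72*s^3 - 12*s^2 + 48*s - 12)/(8*s^6 + 12*s^5 - 2*s^4 - 3*s^3 + 218*s^2 - 183*s + 34)
The step-3 result is T(s). Setting s = 0: T(0) = -12/34 = -6/17.

Final answer: -6/17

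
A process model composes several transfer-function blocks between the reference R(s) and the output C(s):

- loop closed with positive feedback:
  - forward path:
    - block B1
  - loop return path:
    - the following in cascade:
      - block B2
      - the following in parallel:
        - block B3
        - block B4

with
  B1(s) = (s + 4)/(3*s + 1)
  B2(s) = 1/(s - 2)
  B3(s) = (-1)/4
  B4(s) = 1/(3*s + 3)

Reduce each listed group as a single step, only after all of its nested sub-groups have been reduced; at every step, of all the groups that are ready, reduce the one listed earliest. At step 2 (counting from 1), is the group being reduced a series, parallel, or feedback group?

1. add B3, B4 (parallel)
2. combine B2, (B3+B4) in series
3. feedback reduction of B1, (B2*(B3+B4))
The group at step 2 is a series group.

Hence the answer: series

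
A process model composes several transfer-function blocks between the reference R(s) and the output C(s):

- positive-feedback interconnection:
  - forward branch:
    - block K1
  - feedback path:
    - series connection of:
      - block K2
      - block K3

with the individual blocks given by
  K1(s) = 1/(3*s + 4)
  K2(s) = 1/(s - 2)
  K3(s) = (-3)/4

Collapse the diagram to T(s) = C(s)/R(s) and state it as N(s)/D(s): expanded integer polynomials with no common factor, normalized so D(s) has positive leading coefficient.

First reduce the diagram to T(s).

(1) cascade K2, K3; result (-3)/(4*s - 8)
(2) collapse the loop (K1 forward, (K2*K3) return) - this is the overall T(s), already in the required normalized form

Answer: (4*s - 8)/(12*s^2 - 8*s - 29)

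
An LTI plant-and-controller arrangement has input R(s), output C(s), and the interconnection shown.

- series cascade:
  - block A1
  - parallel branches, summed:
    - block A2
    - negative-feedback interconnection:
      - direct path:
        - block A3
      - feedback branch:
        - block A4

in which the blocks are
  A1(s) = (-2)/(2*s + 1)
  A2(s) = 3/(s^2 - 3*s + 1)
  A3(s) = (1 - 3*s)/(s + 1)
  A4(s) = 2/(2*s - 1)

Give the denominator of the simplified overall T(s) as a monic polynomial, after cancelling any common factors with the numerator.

Step 1 - reduce the feedback loop with forward A3 and return A4 = (-6*s^2 + 5*s - 1)/(2*s^2 - 5*s + 1)
Step 2 - reduce the parallel group A2, [A3/(1+A3*A4)] = (-6*s^4 + 23*s^3 - 16*s^2 - 7*s + 2)/(2*s^4 - 11*s^3 + 18*s^2 - 8*s + 1)
Step 3 - series reduction of A1, (A2+[A3/(1+A3*A4)]) = (12*s^4 - 46*s^3 + 32*s^2 + 14*s - 4)/(4*s^5 - 20*s^4 + 25*s^3 + 2*s^2 - 6*s + 1)
No further cancellation is possible in the step-3 result, so that is T(s). Its denominator becomes monic after dividing by the leading coefficient 4.

Therefore the answer is s^5 - 5*s^4 + 25*s^3/4 + s^2/2 - 3*s/2 + 1/4.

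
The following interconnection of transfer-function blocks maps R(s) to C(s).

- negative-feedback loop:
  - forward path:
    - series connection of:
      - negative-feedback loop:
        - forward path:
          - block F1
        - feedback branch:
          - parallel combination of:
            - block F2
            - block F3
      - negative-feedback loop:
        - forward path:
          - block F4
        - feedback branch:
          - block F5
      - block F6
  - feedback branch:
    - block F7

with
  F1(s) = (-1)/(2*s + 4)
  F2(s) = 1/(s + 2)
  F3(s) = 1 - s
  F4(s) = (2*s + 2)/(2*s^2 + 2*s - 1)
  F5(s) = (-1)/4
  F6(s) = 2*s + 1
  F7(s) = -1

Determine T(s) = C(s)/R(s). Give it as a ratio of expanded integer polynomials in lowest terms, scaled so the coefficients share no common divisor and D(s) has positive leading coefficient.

The answer is (-8*s^3 - 28*s^2 - 28*s - 8)/(12*s^4 + 53*s^3 + 66*s^2 + 16*s - 7).

Reasoning:
Step 1 - sum the parallel branches F2, F3, giving (-s^2 - s + 3)/(s + 2)
Step 2 - close the feedback loop around F1, (F2+F3), giving (-s - 2)/(3*s^2 + 9*s + 5)
Step 3 - close the feedback loop around F4, F5, giving (4*s + 4)/(4*s^2 + 3*s - 3)
Step 4 - cascade [F1/(1+F1*(F2+F3))], [F4/(1+F4*F5)], F6, giving (-8*s^3 - 28*s^2 - 28*s - 8)/(12*s^4 + 45*s^3 + 38*s^2 - 12*s - 15)
Step 5 - feedback reduction of ([F1/(1+F1*(F2+F3))]*[F4/(1+F4*F5)]*F6), F7, which is the overall transfer function T(s) = C(s)/R(s) in lowest terms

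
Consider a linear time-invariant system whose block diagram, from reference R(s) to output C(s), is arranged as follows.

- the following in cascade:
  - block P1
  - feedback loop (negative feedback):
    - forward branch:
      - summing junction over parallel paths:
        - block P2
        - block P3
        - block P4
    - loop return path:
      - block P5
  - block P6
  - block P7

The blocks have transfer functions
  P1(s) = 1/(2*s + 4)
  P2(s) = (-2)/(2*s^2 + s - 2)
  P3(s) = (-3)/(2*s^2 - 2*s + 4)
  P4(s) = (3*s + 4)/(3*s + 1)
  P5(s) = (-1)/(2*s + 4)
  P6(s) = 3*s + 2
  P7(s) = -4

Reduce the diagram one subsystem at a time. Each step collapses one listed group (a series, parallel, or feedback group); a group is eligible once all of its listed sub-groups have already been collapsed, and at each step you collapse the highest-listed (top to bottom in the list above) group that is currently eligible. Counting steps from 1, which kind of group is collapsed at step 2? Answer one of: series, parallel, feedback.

Step 1. combine P2, P3, P4 in parallel
Step 2. close the feedback loop around (P2+P3+P4), P5
Step 3. reduce the series chain P1, [(P2+P3+P4)/(1+(P2+P3+P4)*P5)], P6, P7
Step 2 collapses a feedback group.

Hence the answer: feedback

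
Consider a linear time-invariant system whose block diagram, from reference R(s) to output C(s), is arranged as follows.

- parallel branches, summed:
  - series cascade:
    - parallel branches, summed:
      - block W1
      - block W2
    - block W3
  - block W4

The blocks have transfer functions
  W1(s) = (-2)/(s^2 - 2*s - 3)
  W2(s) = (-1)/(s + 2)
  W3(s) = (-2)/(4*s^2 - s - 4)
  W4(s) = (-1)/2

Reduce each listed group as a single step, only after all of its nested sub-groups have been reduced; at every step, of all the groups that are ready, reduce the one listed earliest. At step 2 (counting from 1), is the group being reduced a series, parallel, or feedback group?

Answer: series

Working:
Step 1: reduce the parallel group W1, W2
Step 2: combine (W1+W2), W3 in series
Step 3: sum the parallel branches ((W1+W2)*W3), W4
Step 2 collapses a series group.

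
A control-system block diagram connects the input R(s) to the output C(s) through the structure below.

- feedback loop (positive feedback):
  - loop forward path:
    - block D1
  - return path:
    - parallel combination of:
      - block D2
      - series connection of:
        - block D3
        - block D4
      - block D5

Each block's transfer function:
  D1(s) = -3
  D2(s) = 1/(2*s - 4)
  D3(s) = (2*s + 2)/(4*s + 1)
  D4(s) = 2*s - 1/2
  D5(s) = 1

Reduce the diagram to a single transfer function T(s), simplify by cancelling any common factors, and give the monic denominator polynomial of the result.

First reduce the diagram to T(s).

Step 1. combine D3, D4 in series; result (4*s^2 + 3*s - 1)/(4*s + 1)
Step 2. reduce the parallel group D2, (D3*D4), D5; result (8*s^3 - 2*s^2 - 24*s + 1)/(8*s^2 - 14*s - 4)
Step 3. close the feedback loop around D1, (D2+(D3*D4)+D5); result (-24*s^2 + 42*s + 12)/(24*s^3 + 2*s^2 - 86*s - 1)
That last expression is T(s), already simplified. Scaling its denominator by 1/24 (the reciprocal of the leading coefficient) yields the monic denominator.

Answer: s^3 + s^2/12 - 43*s/12 - 1/24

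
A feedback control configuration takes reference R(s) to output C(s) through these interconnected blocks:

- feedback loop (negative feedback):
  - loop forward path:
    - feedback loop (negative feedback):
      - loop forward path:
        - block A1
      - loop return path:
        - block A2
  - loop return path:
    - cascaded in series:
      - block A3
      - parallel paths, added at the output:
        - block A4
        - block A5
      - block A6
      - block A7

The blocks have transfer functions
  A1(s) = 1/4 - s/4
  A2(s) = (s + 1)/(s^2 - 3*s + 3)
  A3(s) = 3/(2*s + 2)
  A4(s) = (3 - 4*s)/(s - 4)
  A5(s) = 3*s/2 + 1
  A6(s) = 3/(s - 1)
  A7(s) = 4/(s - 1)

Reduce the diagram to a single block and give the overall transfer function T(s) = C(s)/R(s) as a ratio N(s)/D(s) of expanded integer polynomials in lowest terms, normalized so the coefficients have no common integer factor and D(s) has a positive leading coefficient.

1. apply the feedback formula to A1, A2; result (-s^3 + 4*s^2 - 6*s + 3)/(3*s^2 - 12*s + 13)
2. sum the parallel branches A4, A5; result (3*s^2 - 18*s - 2)/(2*s - 8)
3. cascade A3, (A4+A5), A6, A7; result (27*s^2 - 162*s - 18)/(s^4 - 5*s^3 + 3*s^2 + 5*s - 4)
4. feedback reduction of [A1/(1+A1*A2)], (A3*(A4+A5)*A6*A7), which is the overall transfer function T(s) = C(s)/R(s) in lowest terms

Hence the answer: (-s^6 + 8*s^5 - 21*s^4 + 19*s^3 + 10*s^2 - 27*s + 12)/(3*s^5 - 51*s^4 + 301*s^3 - 577*s^2 + 371*s + 106)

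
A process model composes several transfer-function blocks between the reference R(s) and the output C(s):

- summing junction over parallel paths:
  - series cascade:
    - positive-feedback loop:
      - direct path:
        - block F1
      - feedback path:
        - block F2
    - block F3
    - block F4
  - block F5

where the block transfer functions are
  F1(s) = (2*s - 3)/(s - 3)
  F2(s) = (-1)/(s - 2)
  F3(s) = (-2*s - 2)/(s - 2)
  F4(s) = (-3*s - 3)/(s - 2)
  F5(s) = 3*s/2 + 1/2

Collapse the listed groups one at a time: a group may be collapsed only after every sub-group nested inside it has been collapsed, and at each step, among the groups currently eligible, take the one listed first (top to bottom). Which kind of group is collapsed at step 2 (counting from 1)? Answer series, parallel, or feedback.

Step 1: reduce the feedback loop with forward F1 and return F2
Step 2: reduce the series chain [F1/(1-F1*F2)], F3, F4
Step 3: sum the parallel branches ([F1/(1-F1*F2)]*F3*F4), F5
At step 2 the group reduced is series.

Answer: series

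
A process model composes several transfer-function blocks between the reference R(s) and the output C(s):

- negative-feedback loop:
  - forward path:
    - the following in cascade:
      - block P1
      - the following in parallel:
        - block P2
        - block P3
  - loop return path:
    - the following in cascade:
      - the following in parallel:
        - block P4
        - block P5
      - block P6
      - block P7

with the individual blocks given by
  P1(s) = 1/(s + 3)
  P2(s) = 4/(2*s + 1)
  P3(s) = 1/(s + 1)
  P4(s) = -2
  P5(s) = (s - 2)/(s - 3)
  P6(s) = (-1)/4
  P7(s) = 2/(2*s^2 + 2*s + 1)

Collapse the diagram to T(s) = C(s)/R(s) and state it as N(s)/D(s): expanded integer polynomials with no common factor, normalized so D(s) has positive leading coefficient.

Step 1 - add P2, P3 (parallel), giving (6*s + 5)/(2*s^2 + 3*s + 1)
Step 2 - multiply P1, (P2+P3) (series), giving (6*s + 5)/(2*s^3 + 9*s^2 + 10*s + 3)
Step 3 - combine P4, P5 in parallel, giving (4 - s)/(s - 3)
Step 4 - reduce the series chain (P4+P5), P6, P7, giving (s - 4)/(4*s^3 - 8*s^2 - 10*s - 6)
Step 5 - collapse the loop ((P1*(P2+P3)) forward, ((P4+P5)*P6*P7) return); the result is T(s) itself (integer coefficients, no common factor, positive leading denominator coefficient)

Final answer: (24*s^4 - 28*s^3 - 100*s^2 - 86*s - 30)/(8*s^6 + 20*s^5 - 52*s^4 - 170*s^3 - 172*s^2 - 109*s - 38)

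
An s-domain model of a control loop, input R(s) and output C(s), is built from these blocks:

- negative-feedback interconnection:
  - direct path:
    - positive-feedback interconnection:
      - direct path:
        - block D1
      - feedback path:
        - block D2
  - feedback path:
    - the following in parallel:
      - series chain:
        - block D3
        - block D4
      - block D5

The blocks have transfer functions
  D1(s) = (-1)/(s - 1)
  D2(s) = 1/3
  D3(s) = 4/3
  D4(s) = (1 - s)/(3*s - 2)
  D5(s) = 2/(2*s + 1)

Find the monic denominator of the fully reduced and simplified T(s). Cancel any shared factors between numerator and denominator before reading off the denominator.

Step 1: feedback reduction of D1, D2 -> (-3)/(3*s - 2)
Step 2: reduce the series chain D3, D4 -> (4 - 4*s)/(9*s - 6)
Step 3: combine (D3*D4), D5 in parallel -> (-8*s^2 + 22*s - 8)/(18*s^2 - 3*s - 6)
Step 4: feedback reduction of [D1/(1-D1*D2)], ((D3*D4)+D5) -> (-18*s^2 + 3*s + 6)/(18*s^3 - 7*s^2 - 26*s + 12)
Step 4 gives the fully reduced T(s), with no common factor left to cancel. The denominator's leading coefficient is 18, so divide each of its coefficients by 18 to get the monic form.

Therefore the answer is s^3 - 7*s^2/18 - 13*s/9 + 2/3.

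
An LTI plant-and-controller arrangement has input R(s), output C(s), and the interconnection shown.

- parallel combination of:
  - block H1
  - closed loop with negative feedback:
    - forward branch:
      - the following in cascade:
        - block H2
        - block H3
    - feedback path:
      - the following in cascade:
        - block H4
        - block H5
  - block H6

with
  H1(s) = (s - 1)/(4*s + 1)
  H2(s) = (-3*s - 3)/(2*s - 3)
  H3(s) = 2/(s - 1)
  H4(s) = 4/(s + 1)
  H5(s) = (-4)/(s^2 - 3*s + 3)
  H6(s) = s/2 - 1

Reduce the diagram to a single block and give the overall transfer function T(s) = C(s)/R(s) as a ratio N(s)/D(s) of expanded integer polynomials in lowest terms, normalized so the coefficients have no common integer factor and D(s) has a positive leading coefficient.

Reducing step by step:

[1] series reduction of H2, H3 -> (-6*s - 6)/(2*s^2 - 5*s + 3)
[2] cascade H4, H5 -> (-16)/(s^3 - 2*s^2 + 3)
[3] apply the feedback formula to (H2*H3), (H4*H5) -> (-6*s^3 + 12*s^2 - 18)/(2*s^4 - 11*s^3 + 24*s^2 - 24*s + 105)
[4] add H1, [(H2*H3)/(1+(H2*H3)*(H4*H5))], H6 (parallel) - this is the overall T(s), already in the required normalized form

Answer: (8*s^6 - 54*s^5 + 95*s^4 - 88*s^3 + 468*s^2 - 573*s - 456)/(16*s^5 - 84*s^4 + 170*s^3 - 144*s^2 + 792*s + 210)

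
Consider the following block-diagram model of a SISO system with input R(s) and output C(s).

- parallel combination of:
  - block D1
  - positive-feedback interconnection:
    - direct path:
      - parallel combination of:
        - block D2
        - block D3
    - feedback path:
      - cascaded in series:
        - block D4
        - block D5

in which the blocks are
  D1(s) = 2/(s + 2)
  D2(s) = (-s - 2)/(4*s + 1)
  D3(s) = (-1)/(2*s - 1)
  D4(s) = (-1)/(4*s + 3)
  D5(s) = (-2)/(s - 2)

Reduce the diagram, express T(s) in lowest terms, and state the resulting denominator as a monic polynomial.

(1) sum the parallel branches D2, D3: (-2*s^2 - 7*s + 1)/(8*s^2 - 2*s - 1)
(2) combine D4, D5 in series: 2/(4*s^2 - 5*s - 6)
(3) feedback reduction of (D2+D3), (D4*D5): (-8*s^4 - 18*s^3 + 51*s^2 + 37*s - 6)/(32*s^4 - 48*s^3 - 38*s^2 + 31*s + 4)
(4) combine D1, [(D2+D3)/(1-(D2+D3)*(D4*D5))] in parallel: (-8*s^5 + 30*s^4 - 81*s^3 + 63*s^2 + 130*s - 4)/(32*s^5 + 16*s^4 - 134*s^3 - 45*s^2 + 66*s + 8)
That last expression is T(s), already simplified. Scaling its denominator by 1/32 (the reciprocal of the leading coefficient) yields the monic denominator.

Therefore the answer is s^5 + s^4/2 - 67*s^3/16 - 45*s^2/32 + 33*s/16 + 1/4.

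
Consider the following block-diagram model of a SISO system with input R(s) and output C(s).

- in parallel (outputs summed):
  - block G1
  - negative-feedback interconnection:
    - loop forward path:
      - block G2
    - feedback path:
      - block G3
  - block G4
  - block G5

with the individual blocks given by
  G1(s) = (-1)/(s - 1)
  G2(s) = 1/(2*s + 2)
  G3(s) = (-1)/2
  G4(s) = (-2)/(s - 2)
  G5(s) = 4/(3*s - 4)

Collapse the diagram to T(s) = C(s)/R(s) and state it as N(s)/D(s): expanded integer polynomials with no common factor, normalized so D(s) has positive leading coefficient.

Step 1: close the feedback loop around G2, G3 = 2/(4*s + 3)
Step 2: parallel reduction of G1, [G2/(1+G2*G3)], G4, G5; the result is T(s) itself (integer coefficients, no common factor, positive leading denominator coefficient)

Answer: (-14*s^3 + 7*s^2 + 40*s - 40)/(12*s^4 - 43*s^3 + 33*s^2 + 22*s - 24)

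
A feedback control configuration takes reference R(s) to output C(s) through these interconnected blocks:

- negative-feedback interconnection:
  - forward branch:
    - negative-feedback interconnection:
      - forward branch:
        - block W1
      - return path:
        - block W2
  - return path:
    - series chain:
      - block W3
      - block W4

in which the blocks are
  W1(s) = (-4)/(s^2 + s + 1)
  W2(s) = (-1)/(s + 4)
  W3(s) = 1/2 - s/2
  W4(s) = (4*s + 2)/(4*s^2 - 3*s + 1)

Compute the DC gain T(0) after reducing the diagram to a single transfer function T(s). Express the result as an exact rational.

(1) apply the feedback formula to W1, W2; result (-4*s - 16)/(s^3 + 5*s^2 + 5*s + 8)
(2) reduce the series chain W3, W4; result (-2*s^2 + s + 1)/(4*s^2 - 3*s + 1)
(3) feedback reduction of [W1/(1+W1*W2)], (W3*W4); result (-16*s^3 - 52*s^2 + 44*s - 16)/(4*s^5 + 17*s^4 + 14*s^3 + 50*s^2 - 39*s - 8)
Evaluating the step-3 result (the overall T(s)) at s = 0 gives T(0) = -16/(-8) = 2.

Answer: 2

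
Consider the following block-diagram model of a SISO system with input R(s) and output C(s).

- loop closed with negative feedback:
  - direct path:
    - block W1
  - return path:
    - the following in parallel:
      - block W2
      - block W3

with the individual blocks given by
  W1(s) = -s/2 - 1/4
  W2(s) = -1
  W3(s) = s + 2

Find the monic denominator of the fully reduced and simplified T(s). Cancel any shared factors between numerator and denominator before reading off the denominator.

Reducing step by step:

(1) sum the parallel branches W2, W3 gives s + 1
(2) close the feedback loop around W1, (W2+W3) gives (2*s + 1)/(2*s^2 + 3*s - 3)
No further cancellation is possible in the step-2 result, so that is T(s). Its denominator becomes monic after dividing by the leading coefficient 2.

Answer: s^2 + 3*s/2 - 3/2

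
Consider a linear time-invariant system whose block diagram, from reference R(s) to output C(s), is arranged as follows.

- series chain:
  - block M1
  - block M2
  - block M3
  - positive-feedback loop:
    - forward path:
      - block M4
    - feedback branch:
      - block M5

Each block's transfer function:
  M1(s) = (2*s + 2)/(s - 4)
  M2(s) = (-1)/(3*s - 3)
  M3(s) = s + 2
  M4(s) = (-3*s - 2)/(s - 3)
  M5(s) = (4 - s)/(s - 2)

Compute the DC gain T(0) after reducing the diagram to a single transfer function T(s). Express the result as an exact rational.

Reducing step by step:

(1) feedback reduction of M4, M5, giving (3*s^2 - 4*s - 4)/(2*s^2 - 5*s - 14)
(2) series reduction of M1, M2, M3, [M4/(1-M4*M5)], giving (-6*s^4 - 10*s^3 + 20*s^2 + 40*s + 16)/(6*s^4 - 45*s^3 + 57*s^2 + 150*s - 168)
Evaluating the step-2 result (the overall T(s)) at s = 0 gives T(0) = 16/(-168) = -2/21.

Answer: -2/21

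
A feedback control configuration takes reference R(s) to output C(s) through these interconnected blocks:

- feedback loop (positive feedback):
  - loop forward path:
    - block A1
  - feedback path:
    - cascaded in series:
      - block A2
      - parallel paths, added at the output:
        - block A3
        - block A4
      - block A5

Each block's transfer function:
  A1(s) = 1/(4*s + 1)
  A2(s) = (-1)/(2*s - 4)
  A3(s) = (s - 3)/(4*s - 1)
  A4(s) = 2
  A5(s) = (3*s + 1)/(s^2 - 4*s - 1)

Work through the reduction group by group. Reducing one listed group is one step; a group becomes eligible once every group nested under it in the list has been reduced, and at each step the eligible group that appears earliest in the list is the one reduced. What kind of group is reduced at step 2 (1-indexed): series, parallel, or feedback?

(1) add A3, A4 (parallel)
(2) cascade A2, (A3+A4), A5
(3) close the feedback loop around A1, (A2*(A3+A4)*A5)
Step 2 collapses a series group.

Therefore the answer is series.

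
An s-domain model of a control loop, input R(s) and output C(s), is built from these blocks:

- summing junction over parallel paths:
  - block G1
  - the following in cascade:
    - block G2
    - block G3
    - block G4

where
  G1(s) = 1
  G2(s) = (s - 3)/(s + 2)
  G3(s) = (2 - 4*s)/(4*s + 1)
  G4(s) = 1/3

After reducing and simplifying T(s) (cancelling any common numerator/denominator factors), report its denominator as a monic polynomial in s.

Step 1: multiply G2, G3, G4 (series) = (-4*s^2 + 14*s - 6)/(12*s^2 + 27*s + 6)
Step 2: combine G1, (G2*G3*G4) in parallel = (8*s^2 + 41*s)/(12*s^2 + 27*s + 6)
T(s) is the step-2 result (common factors already cancelled). Leading coefficient of the denominator: 12. Divide through by 12 for the monic polynomial.

Final answer: s^2 + 9*s/4 + 1/2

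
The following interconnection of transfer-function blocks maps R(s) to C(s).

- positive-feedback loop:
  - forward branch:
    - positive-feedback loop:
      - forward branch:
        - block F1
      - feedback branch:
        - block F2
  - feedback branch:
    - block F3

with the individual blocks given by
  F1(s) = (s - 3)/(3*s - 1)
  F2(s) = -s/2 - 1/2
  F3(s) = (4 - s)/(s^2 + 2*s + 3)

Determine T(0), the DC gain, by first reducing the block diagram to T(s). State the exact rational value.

Step 1 - feedback reduction of F1, F2; result (2*s - 6)/(s^2 + 4*s - 5)
Step 2 - feedback reduction of [F1/(1-F1*F2)], F3; result (2*s^3 - 2*s^2 - 6*s - 18)/(s^4 + 6*s^3 + 8*s^2 - 12*s + 9)
Step 2 gives the overall T(s). Then T(0) = -18/9 = -2.

Therefore the answer is -2.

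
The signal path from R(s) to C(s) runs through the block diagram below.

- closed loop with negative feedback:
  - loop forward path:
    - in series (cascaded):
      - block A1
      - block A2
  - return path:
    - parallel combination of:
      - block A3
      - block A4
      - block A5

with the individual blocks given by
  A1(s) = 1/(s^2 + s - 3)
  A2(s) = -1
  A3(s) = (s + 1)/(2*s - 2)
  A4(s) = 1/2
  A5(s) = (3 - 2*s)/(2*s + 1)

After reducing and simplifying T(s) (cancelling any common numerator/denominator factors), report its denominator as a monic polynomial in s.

First reduce the diagram to T(s).

(1) combine A1, A2 in series, giving (-1)/(s^2 + s - 3)
(2) combine A3, A4, A5 in parallel, giving (6*s - 3)/(2*s^2 - s - 1)
(3) collapse the loop ((A1*A2) forward, (A3+A4+A5) return), giving (-2*s^2 + s + 1)/(2*s^4 + s^3 - 8*s^2 - 4*s + 6)
The result of step 3 is T(s) in lowest terms. Its denominator has leading coefficient 2; dividing the denominator through by 2 makes it monic.

Answer: s^4 + s^3/2 - 4*s^2 - 2*s + 3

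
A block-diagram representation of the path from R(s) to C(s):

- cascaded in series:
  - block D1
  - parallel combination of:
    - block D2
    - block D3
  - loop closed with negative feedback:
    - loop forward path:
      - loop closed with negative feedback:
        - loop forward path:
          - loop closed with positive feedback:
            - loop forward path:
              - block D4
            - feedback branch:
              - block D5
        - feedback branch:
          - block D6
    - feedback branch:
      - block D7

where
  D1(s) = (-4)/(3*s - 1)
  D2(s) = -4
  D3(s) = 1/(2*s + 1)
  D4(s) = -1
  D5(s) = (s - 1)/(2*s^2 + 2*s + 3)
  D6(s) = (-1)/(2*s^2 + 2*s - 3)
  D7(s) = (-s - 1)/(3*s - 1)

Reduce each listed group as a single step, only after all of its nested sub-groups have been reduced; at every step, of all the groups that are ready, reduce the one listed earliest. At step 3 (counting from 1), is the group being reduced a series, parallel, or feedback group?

Answer: feedback

Working:
1. reduce the parallel group D2, D3
2. feedback reduction of D4, D5
3. reduce the feedback loop with forward [D4/(1-D4*D5)] and return D6
4. collapse the loop ([[D4/(1-D4*D5)]/(1+[D4/(1-D4*D5)]*D6)] forward, D7 return)
5. multiply D1, (D2+D3), [[[D4/(1-D4*D5)]/(1+[D4/(1-D4*D5)]*D6)]/(1+[[D4/(1-D4*D5)]/(1+[D4/(1-D4*D5)]*D6)]*D7)] (series)
At step 3 the group reduced is feedback.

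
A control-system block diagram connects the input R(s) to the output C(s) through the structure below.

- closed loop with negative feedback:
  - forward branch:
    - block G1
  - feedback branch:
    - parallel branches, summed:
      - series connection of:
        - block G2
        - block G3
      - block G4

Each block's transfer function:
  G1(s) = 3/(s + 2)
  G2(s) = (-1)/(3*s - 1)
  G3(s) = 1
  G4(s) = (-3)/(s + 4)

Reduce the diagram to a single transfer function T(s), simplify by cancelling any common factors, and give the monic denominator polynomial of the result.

(1) multiply G2, G3 (series) gives (-1)/(3*s - 1)
(2) reduce the parallel group (G2*G3), G4 gives (-10*s - 1)/(3*s^2 + 11*s - 4)
(3) close the feedback loop around G1, ((G2*G3)+G4) gives (9*s^2 + 33*s - 12)/(3*s^3 + 17*s^2 - 12*s - 11)
No further cancellation is possible in the step-3 result, so that is T(s). Its denominator becomes monic after dividing by the leading coefficient 3.

Therefore the answer is s^3 + 17*s^2/3 - 4*s - 11/3.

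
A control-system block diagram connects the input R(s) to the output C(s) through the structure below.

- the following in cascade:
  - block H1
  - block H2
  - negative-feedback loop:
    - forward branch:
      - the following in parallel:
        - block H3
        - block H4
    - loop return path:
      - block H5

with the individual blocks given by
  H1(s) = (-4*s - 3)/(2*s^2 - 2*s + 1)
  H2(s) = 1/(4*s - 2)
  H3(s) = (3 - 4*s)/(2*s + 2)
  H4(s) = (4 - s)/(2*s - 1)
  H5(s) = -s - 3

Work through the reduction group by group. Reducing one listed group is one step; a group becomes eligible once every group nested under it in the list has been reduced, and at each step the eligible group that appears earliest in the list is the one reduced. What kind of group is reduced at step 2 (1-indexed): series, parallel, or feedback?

(1) parallel reduction of H3, H4
(2) feedback reduction of (H3+H4), H5
(3) reduce the series chain H1, H2, [(H3+H4)/(1+(H3+H4)*H5)]
So the answer for step 2 is feedback.

Therefore the answer is feedback.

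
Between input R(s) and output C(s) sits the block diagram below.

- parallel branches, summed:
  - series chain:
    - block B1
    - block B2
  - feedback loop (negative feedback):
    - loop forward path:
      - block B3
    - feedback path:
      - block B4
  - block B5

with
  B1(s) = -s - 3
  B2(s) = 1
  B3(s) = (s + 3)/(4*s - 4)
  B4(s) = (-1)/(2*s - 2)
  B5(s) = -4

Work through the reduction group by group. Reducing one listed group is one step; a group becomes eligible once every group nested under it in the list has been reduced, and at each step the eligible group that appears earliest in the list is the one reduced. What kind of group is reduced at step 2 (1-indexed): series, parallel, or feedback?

Step 1: cascade B1, B2
Step 2: feedback reduction of B3, B4
Step 3: combine (B1*B2), [B3/(1+B3*B4)], B5 in parallel
So the answer for step 2 is feedback.

Answer: feedback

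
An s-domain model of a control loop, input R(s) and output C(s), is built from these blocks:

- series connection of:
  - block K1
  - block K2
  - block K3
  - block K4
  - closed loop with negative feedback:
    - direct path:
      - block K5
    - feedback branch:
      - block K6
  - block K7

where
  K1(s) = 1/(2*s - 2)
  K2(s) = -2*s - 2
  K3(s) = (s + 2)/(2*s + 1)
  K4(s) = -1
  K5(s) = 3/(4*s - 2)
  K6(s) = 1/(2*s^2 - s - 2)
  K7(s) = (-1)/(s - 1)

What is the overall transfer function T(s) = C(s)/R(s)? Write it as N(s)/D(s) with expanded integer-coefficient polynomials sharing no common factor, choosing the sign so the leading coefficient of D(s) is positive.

The answer is (-6*s^4 - 15*s^3 + 3*s^2 + 24*s + 12)/(16*s^6 - 40*s^5 + 12*s^4 + 40*s^3 - 29*s^2 - 6*s + 7).

Reasoning:
Step 1 - collapse the loop (K5 forward, K6 return), giving (6*s^2 - 3*s - 6)/(8*s^3 - 8*s^2 - 6*s + 7)
Step 2 - series reduction of K1, K2, K3, K4, [K5/(1+K5*K6)], K7: this yields T(s), and no further normalization is needed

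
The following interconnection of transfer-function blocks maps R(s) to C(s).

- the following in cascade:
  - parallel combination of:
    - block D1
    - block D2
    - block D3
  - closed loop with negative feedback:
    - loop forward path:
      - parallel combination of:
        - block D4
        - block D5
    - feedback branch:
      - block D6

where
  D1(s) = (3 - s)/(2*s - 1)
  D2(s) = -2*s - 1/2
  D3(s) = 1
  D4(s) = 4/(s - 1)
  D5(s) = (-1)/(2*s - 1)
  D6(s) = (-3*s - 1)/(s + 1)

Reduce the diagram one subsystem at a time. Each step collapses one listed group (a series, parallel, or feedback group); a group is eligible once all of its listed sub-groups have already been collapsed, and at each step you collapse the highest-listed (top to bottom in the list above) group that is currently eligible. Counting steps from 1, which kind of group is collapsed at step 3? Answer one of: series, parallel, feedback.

Step 1. combine D1, D2, D3 in parallel
Step 2. add D4, D5 (parallel)
Step 3. close the feedback loop around (D4+D5), D6
Step 4. reduce the series chain (D1+D2+D3), [(D4+D5)/(1+(D4+D5)*D6)]
Step 3: feedback.

Hence the answer: feedback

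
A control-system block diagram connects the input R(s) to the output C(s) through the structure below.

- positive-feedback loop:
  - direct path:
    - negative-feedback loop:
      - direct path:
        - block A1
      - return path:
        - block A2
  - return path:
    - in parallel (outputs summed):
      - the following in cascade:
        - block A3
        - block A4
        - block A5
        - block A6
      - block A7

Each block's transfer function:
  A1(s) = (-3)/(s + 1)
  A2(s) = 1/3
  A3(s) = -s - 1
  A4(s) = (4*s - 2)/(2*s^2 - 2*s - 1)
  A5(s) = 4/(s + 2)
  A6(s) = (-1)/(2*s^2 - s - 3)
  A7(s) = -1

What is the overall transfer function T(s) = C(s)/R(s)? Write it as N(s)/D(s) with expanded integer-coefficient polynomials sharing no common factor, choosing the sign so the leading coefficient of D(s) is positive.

Answer: (-12*s^4 + 6*s^3 + 48*s^2 - 33*s - 18)/(4*s^5 - 14*s^4 - 10*s^3 + 59*s^2 + 21*s - 42)

Working:
Step 1: apply the feedback formula to A1, A2 gives (-3)/s
Step 2: reduce the series chain A3, A4, A5, A6 gives (16*s - 8)/(4*s^4 - 2*s^3 - 16*s^2 + 11*s + 6)
Step 3: add (A3*A4*A5*A6), A7 (parallel) gives (-4*s^4 + 2*s^3 + 16*s^2 + 5*s - 14)/(4*s^4 - 2*s^3 - 16*s^2 + 11*s + 6)
Step 4: close the feedback loop around [A1/(1+A1*A2)], ((A3*A4*A5*A6)+A7), giving the overall T(s)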